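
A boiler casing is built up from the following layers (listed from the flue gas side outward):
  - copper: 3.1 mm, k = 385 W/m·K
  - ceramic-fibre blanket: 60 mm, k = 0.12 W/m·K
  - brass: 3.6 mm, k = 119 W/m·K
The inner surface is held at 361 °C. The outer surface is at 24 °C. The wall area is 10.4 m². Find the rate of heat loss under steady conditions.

Q ≈ 7010 W

Thermal resistances in series:
R_copper = L/(kA) = 0.0031/(385×10.4) = 7.742×10^-7 K/W
R_ceramic-fibre blanket = L/(kA) = 0.06/(0.12×10.4) = 0.04808 K/W
R_brass = L/(kA) = 0.0036/(119×10.4) = 2.909×10^-6 K/W
R_total = 0.04808 K/W
Q = ΔT / R_total = 337 / 0.04808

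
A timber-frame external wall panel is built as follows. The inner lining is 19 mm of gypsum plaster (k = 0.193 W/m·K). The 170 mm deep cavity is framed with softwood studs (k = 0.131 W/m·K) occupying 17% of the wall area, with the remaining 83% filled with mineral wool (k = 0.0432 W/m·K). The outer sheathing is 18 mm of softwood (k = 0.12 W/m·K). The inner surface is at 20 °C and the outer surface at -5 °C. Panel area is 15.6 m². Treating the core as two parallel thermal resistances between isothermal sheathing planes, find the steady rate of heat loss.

Q ≈ 123 W

Sheathing layers in series; stud and cavity paths in parallel between them.
R_inner = 0.019/(0.193×15.6) = 0.006311 K/W
R_stud  = 0.17/(0.131×0.17×15.6) = 0.4893 K/W
R_cav   = 0.17/(0.0432×0.83×15.6) = 0.3039 K/W
1/R_core = 1/R_stud + 1/R_cav → R_core = 0.1875 K/W
R_outer = 0.018/(0.12×15.6) = 0.009615 K/W
R_total = 0.2034 K/W
Q = ΔT/R_total = 25/0.2034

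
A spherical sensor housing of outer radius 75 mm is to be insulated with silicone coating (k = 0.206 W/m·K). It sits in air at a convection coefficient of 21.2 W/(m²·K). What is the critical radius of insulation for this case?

r_cr ≈ 19.4 mm

For a sphere r_cr = 2k/h = 2×0.206/21.2
r_cr = 19.4 mm; since the bare radius (75 mm) is above r_cr, any added insulation will reduce heat loss.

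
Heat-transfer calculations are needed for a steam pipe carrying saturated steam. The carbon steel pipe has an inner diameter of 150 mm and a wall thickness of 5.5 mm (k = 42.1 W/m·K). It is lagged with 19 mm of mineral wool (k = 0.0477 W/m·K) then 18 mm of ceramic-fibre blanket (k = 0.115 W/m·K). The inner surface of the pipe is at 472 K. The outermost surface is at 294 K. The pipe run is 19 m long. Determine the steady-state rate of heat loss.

Q ≈ 3610 W

Treating each annulus and film as a series resistance:
R_carbon steel pipe wall = ln(80.5/75)/(2π×42.1×19) = 1.408×10^-5 K/W
R_mineral wool = ln(99.5/80.5)/(2π×0.0477×19) = 0.03721 K/W
R_ceramic-fibre blanket = ln(117.5/99.5)/(2π×0.115×19) = 0.01211 K/W
R_total = 0.04934 K/W
Q = ΔT/R_total = 178/0.04934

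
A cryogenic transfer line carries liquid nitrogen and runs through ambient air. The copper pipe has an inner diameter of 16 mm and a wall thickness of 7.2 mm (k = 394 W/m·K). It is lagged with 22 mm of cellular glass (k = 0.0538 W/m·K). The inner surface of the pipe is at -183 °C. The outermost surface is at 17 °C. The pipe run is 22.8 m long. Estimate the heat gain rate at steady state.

Q ≈ 1720 W

For a radial system each layer contributes R = ln(r_out/r_in)/(2πkL); films add R = 1/(hA).
R_copper pipe wall = ln(15.2/8)/(2π×394×22.8) = 1.137×10^-5 K/W
R_cellular glass = ln(37.2/15.2)/(2π×0.0538×22.8) = 0.1161 K/W
R_total = 0.1161 K/W
Q = ΔT/R_total = 200/0.1161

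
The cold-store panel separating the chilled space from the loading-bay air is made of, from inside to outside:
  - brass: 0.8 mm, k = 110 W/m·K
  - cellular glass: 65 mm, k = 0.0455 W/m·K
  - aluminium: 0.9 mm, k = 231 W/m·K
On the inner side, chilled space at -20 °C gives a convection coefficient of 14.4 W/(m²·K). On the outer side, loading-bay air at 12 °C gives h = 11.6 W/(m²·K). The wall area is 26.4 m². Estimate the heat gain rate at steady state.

Model the wall as resistances in series:
R_inner film = 1/(h_i·A) = 1/(14.4×26.4) = 0.00263 K/W
R_brass = L/(kA) = 0.0008/(110×26.4) = 2.755×10^-7 K/W
R_cellular glass = L/(kA) = 0.065/(0.0455×26.4) = 0.05411 K/W
R_aluminium = L/(kA) = 0.0009/(231×26.4) = 1.476×10^-7 K/W
R_outer film = 1/(h_o·A) = 1/(11.6×26.4) = 0.003265 K/W
R_total = 0.06001 K/W
Q = ΔT / R_total = 32 / 0.06001

Q ≈ 533 W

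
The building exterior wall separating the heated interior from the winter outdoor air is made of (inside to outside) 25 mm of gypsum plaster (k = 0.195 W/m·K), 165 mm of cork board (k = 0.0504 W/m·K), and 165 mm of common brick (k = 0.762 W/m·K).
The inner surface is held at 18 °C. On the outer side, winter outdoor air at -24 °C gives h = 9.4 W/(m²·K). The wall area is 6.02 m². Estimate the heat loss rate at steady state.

Q ≈ 67.9 W

Thermal resistances in series:
R_gypsum plaster = L/(kA) = 0.025/(0.195×6.02) = 0.0213 K/W
R_cork board = L/(kA) = 0.165/(0.0504×6.02) = 0.5438 K/W
R_common brick = L/(kA) = 0.165/(0.762×6.02) = 0.03597 K/W
R_outer film = 1/(h_o·A) = 1/(9.4×6.02) = 0.01767 K/W
R_total = 0.6188 K/W
Q = ΔT / R_total = 42 / 0.6188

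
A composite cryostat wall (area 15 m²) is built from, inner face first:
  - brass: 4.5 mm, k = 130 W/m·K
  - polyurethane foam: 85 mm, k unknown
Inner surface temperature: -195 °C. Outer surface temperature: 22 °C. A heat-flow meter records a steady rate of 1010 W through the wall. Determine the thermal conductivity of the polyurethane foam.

Model the wall as resistances in series:
R_brass = L/(kA) = 0.0045/(130×15) = 2.308×10^-6 K/W
Sum of known resistances R_other = 2.308×10^-6 K/W
Total R = ΔT/Q = 217/1010 = 0.2149 K/W
R_polyurethane foam = R_total − R_other = 0.2148 K/W
k = L/(R·A) = 0.085/(0.2148×15)

k ≈ 0.0264 W/(m·K)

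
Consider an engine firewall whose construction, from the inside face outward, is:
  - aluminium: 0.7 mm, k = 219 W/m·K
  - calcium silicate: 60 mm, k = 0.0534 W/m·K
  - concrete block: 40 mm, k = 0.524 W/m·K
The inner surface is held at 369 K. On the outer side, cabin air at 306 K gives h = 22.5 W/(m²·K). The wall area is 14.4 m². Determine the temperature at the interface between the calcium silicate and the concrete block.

T ≈ 312 K

Thermal resistances in series:
R_aluminium = L/(kA) = 0.0007/(219×14.4) = 2.22×10^-7 K/W
R_calcium silicate = L/(kA) = 0.06/(0.0534×14.4) = 0.07803 K/W
R_concrete block = L/(kA) = 0.04/(0.524×14.4) = 0.005301 K/W
R_outer film = 1/(h_o·A) = 1/(22.5×14.4) = 0.003086 K/W
R_total = 0.08642 K/W;  Q = ΔT/R_total = 63/0.08642 = 729 W
T_interface = T_inner − Q·ΣR(inner→interface) = 369 − 729×0.07803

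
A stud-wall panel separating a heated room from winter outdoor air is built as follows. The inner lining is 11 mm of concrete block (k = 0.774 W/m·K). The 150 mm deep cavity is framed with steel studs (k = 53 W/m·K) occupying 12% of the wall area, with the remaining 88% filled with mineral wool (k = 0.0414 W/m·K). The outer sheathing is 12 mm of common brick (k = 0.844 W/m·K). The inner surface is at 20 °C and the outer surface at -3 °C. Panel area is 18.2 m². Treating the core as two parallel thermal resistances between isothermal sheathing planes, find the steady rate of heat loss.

Sheathing layers in series; stud and cavity paths in parallel between them.
R_inner = 0.011/(0.774×18.2) = 7.809×10^-4 K/W
R_stud  = 0.15/(53×0.12×18.2) = 0.001296 K/W
R_cav   = 0.15/(0.0414×0.88×18.2) = 0.2262 K/W
1/R_core = 1/R_stud + 1/R_cav → R_core = 0.001288 K/W
R_outer = 0.012/(0.844×18.2) = 7.812×10^-4 K/W
R_total = 0.002851 K/W
Q = ΔT/R_total = 23/0.002851

Q ≈ 8070 W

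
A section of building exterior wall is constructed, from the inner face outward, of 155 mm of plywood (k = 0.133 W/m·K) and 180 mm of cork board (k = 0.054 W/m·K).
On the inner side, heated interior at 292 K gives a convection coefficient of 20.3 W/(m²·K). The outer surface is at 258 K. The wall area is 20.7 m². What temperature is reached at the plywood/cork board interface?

Series thermal resistances:
R_inner film = 1/(h_i·A) = 1/(20.3×20.7) = 0.00238 K/W
R_plywood = L/(kA) = 0.155/(0.133×20.7) = 0.0563 K/W
R_cork board = L/(kA) = 0.18/(0.054×20.7) = 0.161 K/W
R_total = 0.2197 K/W;  Q = ΔT/R_total = 34/0.2197 = 154.7 W
T_interface = T_inner − Q·ΣR(inner→interface) = 292 − 155×0.05868

T ≈ 283 K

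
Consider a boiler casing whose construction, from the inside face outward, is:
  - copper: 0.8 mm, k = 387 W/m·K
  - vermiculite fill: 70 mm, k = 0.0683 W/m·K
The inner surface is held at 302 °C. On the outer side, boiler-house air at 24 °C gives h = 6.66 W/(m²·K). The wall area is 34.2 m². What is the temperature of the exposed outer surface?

Treating each layer as a thermal resistance in series:
R_copper = L/(kA) = 0.0008/(387×34.2) = 6.044×10^-8 K/W
R_vermiculite fill = L/(kA) = 0.07/(0.0683×34.2) = 0.02997 K/W
R_outer film = 1/(h_o·A) = 1/(6.66×34.2) = 0.00439 K/W
R_total = 0.03436 K/W;  Q = ΔT/R_total = 278/0.03436 = 8091 W
T_interface = T_inner − Q·ΣR(inner→interface) = 302 − 8090×0.02997

T ≈ 59.5 °C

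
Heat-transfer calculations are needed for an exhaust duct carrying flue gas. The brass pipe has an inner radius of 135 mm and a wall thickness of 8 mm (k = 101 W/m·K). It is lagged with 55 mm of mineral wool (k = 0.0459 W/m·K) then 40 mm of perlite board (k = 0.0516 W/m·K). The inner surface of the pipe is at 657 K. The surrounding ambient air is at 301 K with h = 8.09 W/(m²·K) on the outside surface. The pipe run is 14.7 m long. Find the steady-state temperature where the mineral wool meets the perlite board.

T ≈ 431 K

Per-layer cylindrical resistances, series-summed:
R_brass pipe wall = ln(143/135)/(2π×101×14.7) = 6.171×10^-6 K/W
R_mineral wool = ln(198/143)/(2π×0.0459×14.7) = 0.07676 K/W
R_perlite board = ln(238/198)/(2π×0.0516×14.7) = 0.03861 K/W
R_outer film = 1/(h_o·2πr_oL) = 1/(8.09×2π×0.238×14.7) = 0.005623 K/W
R_total = 0.121 K/W
Q = ΔT/R_total = 356/0.121
Q = 2940 W
T_interface = T_inner − Q·ΣR(inner→interface) = 657 − 2940×0.07677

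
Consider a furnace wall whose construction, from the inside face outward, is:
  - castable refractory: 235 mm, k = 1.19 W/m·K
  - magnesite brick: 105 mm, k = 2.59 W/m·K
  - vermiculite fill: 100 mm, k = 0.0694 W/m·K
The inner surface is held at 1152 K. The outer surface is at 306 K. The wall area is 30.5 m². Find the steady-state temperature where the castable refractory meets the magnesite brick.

T ≈ 1050 K

Thermal resistances in series:
R_castable refractory = L/(kA) = 0.235/(1.19×30.5) = 0.006475 K/W
R_magnesite brick = L/(kA) = 0.105/(2.59×30.5) = 0.001329 K/W
R_vermiculite fill = L/(kA) = 0.1/(0.0694×30.5) = 0.04724 K/W
R_total = 0.05505 K/W;  Q = ΔT/R_total = 846/0.05505 = 15370 W
T_interface = T_inner − Q·ΣR(inner→interface) = 1152 − 15400×0.006475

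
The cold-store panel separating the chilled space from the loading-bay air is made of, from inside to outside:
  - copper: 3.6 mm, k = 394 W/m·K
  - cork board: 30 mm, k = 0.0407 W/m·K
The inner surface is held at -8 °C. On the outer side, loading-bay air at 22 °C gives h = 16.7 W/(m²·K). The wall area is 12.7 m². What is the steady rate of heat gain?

Q ≈ 478 W

Series thermal resistances:
R_copper = L/(kA) = 0.0036/(394×12.7) = 7.195×10^-7 K/W
R_cork board = L/(kA) = 0.03/(0.0407×12.7) = 0.05804 K/W
R_outer film = 1/(h_o·A) = 1/(16.7×12.7) = 0.004715 K/W
R_total = 0.06276 K/W
Q = ΔT / R_total = 30 / 0.06276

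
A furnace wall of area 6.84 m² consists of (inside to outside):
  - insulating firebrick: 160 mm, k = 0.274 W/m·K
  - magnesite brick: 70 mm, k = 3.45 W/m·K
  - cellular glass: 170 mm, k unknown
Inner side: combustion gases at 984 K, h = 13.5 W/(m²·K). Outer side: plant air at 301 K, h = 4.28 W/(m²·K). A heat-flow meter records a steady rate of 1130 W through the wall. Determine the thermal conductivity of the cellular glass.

Thermal resistances in series:
R_inner film = 1/(h_i·A) = 1/(13.5×6.84) = 0.01083 K/W
R_insulating firebrick = L/(kA) = 0.16/(0.274×6.84) = 0.08537 K/W
R_magnesite brick = L/(kA) = 0.07/(3.45×6.84) = 0.002966 K/W
R_outer film = 1/(h_o·A) = 1/(4.28×6.84) = 0.03416 K/W
Sum of known resistances R_other = 0.1333 K/W
Total R = ΔT/Q = 683/1130 = 0.6044 K/W
R_cellular glass = R_total − R_other = 0.4711 K/W
k = L/(R·A) = 0.17/(0.4711×6.84)

k ≈ 0.0528 W/(m·K)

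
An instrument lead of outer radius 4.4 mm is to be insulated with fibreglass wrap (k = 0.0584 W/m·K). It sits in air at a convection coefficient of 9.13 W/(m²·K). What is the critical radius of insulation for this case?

r_cr ≈ 6.4 mm

For a cylinder r_cr = k/h = 0.0584/9.13
r_cr = 6.4 mm; since the bare radius (4.4 mm) is below r_cr, adding a thin layer of insulation will *increase* heat loss.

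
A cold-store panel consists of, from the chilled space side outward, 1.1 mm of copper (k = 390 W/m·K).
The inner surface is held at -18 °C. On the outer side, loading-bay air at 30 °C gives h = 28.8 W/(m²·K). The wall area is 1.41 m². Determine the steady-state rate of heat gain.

Using the resistance-network approach (series):
R_copper = L/(kA) = 0.0011/(390×1.41) = 2×10^-6 K/W
R_outer film = 1/(h_o·A) = 1/(28.8×1.41) = 0.02463 K/W
R_total = 0.02463 K/W
Q = ΔT / R_total = 48 / 0.02463

Q ≈ 1950 W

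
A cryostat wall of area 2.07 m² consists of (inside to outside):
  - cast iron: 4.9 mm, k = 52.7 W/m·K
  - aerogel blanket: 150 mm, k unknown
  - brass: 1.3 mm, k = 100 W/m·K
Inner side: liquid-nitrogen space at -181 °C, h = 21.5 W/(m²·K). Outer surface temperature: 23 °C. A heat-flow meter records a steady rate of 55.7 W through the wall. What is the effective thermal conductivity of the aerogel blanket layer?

Thermal resistances in series:
R_inner film = 1/(h_i·A) = 1/(21.5×2.07) = 0.02247 K/W
R_cast iron = L/(kA) = 0.0049/(52.7×2.07) = 4.492×10^-5 K/W
R_brass = L/(kA) = 0.0013/(100×2.07) = 6.28×10^-6 K/W
Sum of known resistances R_other = 0.02252 K/W
Total R = ΔT/Q = 204/55.7 = 3.662 K/W
R_aerogel blanket = R_total − R_other = 3.64 K/W
k = L/(R·A) = 0.15/(3.64×2.07)

k ≈ 0.0199 W/(m·K)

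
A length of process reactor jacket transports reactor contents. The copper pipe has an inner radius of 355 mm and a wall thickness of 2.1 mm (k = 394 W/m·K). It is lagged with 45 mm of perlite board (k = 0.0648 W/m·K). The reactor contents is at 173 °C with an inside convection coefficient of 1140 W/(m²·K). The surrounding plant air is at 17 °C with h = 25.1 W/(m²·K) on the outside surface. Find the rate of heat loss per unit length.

q′ ≈ 507 W/m

Cylindrical conduction, so R = ln(r₂/r₁)/(2πkL) per layer, in series:
R_inner film = 1/(h_i·2πr₁L) = 1/(1140×2π×0.355×1) = 3.933×10^-4 K/W
R_copper pipe wall = ln(357.1/355)/(2π×394×1) = 2.383×10^-6 K/W
R_perlite board = ln(402.1/357.1)/(2π×0.0648×1) = 0.2915 K/W
R_outer film = 1/(h_o·2πr_oL) = 1/(25.1×2π×0.4021×1) = 0.01577 K/W
R_total = 0.3077 K/W
Q = ΔT/R_total = 156/0.3077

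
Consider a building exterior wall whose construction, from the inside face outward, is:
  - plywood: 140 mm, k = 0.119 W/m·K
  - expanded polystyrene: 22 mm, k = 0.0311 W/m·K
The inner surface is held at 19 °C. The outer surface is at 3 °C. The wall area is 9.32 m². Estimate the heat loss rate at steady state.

Using the resistance-network approach (series):
R_plywood = L/(kA) = 0.14/(0.119×9.32) = 0.1262 K/W
R_expanded polystyrene = L/(kA) = 0.022/(0.0311×9.32) = 0.0759 K/W
R_total = 0.2021 K/W
Q = ΔT / R_total = 16 / 0.2021

Q ≈ 79.2 W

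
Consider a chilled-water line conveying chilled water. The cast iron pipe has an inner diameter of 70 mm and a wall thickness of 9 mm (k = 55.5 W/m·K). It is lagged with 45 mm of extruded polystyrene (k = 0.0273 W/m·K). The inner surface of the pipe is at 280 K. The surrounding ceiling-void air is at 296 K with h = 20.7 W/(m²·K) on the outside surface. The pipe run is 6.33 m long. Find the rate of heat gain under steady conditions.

Per-layer cylindrical resistances, series-summed:
R_cast iron pipe wall = ln(44/35)/(2π×55.5×6.33) = 1.037×10^-4 K/W
R_extruded polystyrene = ln(89/44)/(2π×0.0273×6.33) = 0.6488 K/W
R_outer film = 1/(h_o·2πr_oL) = 1/(20.7×2π×0.089×6.33) = 0.01365 K/W
R_total = 0.6625 K/W
Q = ΔT/R_total = 16/0.6625

Q ≈ 24.1 W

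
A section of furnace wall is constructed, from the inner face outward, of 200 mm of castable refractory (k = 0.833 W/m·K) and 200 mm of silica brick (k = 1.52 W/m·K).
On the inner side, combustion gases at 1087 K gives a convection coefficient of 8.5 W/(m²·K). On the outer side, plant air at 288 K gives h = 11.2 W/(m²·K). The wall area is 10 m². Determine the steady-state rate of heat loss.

Thermal resistances in series:
R_inner film = 1/(h_i·A) = 1/(8.5×10) = 0.01176 K/W
R_castable refractory = L/(kA) = 0.2/(0.833×10) = 0.02401 K/W
R_silica brick = L/(kA) = 0.2/(1.52×10) = 0.01316 K/W
R_outer film = 1/(h_o·A) = 1/(11.2×10) = 0.008929 K/W
R_total = 0.05786 K/W
Q = ΔT / R_total = 799 / 0.05786

Q ≈ 13800 W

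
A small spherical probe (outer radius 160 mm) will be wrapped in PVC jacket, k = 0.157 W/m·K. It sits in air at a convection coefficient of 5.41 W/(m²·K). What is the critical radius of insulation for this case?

r_cr ≈ 58 mm

For a sphere r_cr = 2k/h = 2×0.157/5.41
r_cr = 58 mm; since the bare radius (160 mm) is above r_cr, any added insulation will reduce heat loss.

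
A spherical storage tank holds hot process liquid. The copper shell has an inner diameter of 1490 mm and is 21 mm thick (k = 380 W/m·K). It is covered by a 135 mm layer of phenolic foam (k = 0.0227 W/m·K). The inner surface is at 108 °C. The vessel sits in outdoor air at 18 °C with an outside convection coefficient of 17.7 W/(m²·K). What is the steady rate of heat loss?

For a spherical shell R = (1/r₁ − 1/r₂)/(4πk); film R = 1/(h·4πr²). In series:
R_copper shell = (1/0.745 − 1/0.766)/(4π×380) = 7.706×10^-6 K/W
R_phenolic foam = (1/0.766 − 1/0.901)/(4π×0.0227) = 0.6857 K/W
R_outer film = 1/(h·4πr_o²) = 1/(17.7×4π×0.901²) = 0.005538 K/W
R_total = 0.6913 K/W
Q = ΔT/R_total = 90/0.6913

Q ≈ 130 W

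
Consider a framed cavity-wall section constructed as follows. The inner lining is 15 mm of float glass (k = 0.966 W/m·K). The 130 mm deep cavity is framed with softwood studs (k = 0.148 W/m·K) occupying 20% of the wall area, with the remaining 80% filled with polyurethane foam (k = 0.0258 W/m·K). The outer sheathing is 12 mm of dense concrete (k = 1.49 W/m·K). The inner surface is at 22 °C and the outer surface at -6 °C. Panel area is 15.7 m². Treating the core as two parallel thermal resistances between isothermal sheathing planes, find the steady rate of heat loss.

Q ≈ 168 W

Sheathing layers in series; stud and cavity paths in parallel between them.
R_inner = 0.015/(0.966×15.7) = 9.89×10^-4 K/W
R_stud  = 0.13/(0.148×0.2×15.7) = 0.2797 K/W
R_cav   = 0.13/(0.0258×0.8×15.7) = 0.4012 K/W
1/R_core = 1/R_stud + 1/R_cav → R_core = 0.1648 K/W
R_outer = 0.012/(1.49×15.7) = 5.13×10^-4 K/W
R_total = 0.1663 K/W
Q = ΔT/R_total = 28/0.1663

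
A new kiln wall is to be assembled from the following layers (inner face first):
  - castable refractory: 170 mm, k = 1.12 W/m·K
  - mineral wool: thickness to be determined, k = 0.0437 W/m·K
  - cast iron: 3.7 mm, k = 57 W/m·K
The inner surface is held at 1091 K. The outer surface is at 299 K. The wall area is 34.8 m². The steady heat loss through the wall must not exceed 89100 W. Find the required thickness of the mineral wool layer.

Series thermal resistances:
R_castable refractory = L/(kA) = 0.17/(1.12×34.8) = 0.004362 K/W
R_cast iron = L/(kA) = 0.0037/(57×34.8) = 1.865×10^-6 K/W
Sum of the known resistances R_other = 0.004364 K/W
Required total resistance R_tot = ΔT/Q_allow = 792/89100 = 0.008889 K/W
R_mineral wool = R_tot − R_other = 0.004525 K/W
L = R·k·A = 0.004525×0.0437×34.8

L ≈ 6.88 mm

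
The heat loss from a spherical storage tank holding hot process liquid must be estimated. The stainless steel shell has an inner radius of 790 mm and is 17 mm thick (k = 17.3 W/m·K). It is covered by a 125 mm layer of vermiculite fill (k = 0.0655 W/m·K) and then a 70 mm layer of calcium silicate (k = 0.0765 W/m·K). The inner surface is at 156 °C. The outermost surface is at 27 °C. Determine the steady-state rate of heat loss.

Each spherical layer contributes R = (1/r_i − 1/r_o)/(4πk):
R_stainless steel shell = (1/0.79 − 1/0.807)/(4π×17.3) = 1.227×10^-4 K/W
R_vermiculite fill = (1/0.807 − 1/0.932)/(4π×0.0655) = 0.2019 K/W
R_calcium silicate = (1/0.932 − 1/1.002)/(4π×0.0765) = 0.07797 K/W
R_total = 0.28 K/W
Q = ΔT/R_total = 129/0.28

Q ≈ 461 W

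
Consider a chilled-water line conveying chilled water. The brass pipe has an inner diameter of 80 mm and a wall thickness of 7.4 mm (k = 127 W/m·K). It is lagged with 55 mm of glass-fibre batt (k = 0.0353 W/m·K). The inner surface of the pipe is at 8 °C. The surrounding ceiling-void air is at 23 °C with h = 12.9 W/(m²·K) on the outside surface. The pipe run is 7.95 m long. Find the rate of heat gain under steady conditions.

Cylindrical conduction, so R = ln(r₂/r₁)/(2πkL) per layer, in series:
R_brass pipe wall = ln(47.4/40)/(2π×127×7.95) = 2.676×10^-5 K/W
R_glass-fibre batt = ln(102.4/47.4)/(2π×0.0353×7.95) = 0.4368 K/W
R_outer film = 1/(h_o·2πr_oL) = 1/(12.9×2π×0.1024×7.95) = 0.01516 K/W
R_total = 0.452 K/W
Q = ΔT/R_total = 15/0.452

Q ≈ 33.2 W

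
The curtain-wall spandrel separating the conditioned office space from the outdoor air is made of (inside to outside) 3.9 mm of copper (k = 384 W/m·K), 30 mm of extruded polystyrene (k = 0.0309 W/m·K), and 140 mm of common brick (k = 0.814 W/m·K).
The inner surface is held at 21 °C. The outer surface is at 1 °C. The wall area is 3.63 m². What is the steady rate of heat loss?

Q ≈ 63.5 W

Thermal resistances in series:
R_copper = L/(kA) = 0.0039/(384×3.63) = 2.798×10^-6 K/W
R_extruded polystyrene = L/(kA) = 0.03/(0.0309×3.63) = 0.2675 K/W
R_common brick = L/(kA) = 0.14/(0.814×3.63) = 0.04738 K/W
R_total = 0.3148 K/W
Q = ΔT / R_total = 20 / 0.3148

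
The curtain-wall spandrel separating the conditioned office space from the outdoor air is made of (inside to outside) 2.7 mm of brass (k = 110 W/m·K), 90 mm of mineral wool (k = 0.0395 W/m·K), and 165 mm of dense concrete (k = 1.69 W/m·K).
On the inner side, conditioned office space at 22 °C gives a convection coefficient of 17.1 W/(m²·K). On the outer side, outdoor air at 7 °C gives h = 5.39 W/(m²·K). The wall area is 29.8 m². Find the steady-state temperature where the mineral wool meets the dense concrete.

T ≈ 8.62 °C

Thermal resistances in series:
R_inner film = 1/(h_i·A) = 1/(17.1×29.8) = 0.001962 K/W
R_brass = L/(kA) = 0.0027/(110×29.8) = 8.237×10^-7 K/W
R_mineral wool = L/(kA) = 0.09/(0.0395×29.8) = 0.07646 K/W
R_dense concrete = L/(kA) = 0.165/(1.69×29.8) = 0.003276 K/W
R_outer film = 1/(h_o·A) = 1/(5.39×29.8) = 0.006226 K/W
R_total = 0.08792 K/W;  Q = ΔT/R_total = 15/0.08792 = 170.6 W
T_interface = T_inner − Q·ΣR(inner→interface) = 22 − 171×0.07842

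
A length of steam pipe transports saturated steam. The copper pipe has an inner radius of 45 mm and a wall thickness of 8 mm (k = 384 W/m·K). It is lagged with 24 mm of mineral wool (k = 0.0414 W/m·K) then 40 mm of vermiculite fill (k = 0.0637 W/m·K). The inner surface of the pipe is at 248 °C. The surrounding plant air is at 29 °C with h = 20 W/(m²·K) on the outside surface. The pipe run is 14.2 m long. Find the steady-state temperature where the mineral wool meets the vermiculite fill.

Radial resistances (cylindrical: R_cond = ln(r_o/r_i)/(2πkL), R_conv = 1/(h·2πrL)):
R_copper pipe wall = ln(53/45)/(2π×384×14.2) = 4.776×10^-6 K/W
R_mineral wool = ln(77/53)/(2π×0.0414×14.2) = 0.1011 K/W
R_vermiculite fill = ln(117/77)/(2π×0.0637×14.2) = 0.07361 K/W
R_outer film = 1/(h_o·2πr_oL) = 1/(20×2π×0.117×14.2) = 0.00479 K/W
R_total = 0.1795 K/W
Q = ΔT/R_total = 219/0.1795
Q = 1220 W
T_interface = T_inner − Q·ΣR(inner→interface) = 248 − 1220×0.1011

T ≈ 125 °C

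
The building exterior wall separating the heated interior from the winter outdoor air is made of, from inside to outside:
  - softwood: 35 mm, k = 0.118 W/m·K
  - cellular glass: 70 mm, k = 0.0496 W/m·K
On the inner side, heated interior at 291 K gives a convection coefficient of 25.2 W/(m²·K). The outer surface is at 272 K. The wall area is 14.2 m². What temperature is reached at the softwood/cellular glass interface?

Using the resistance-network approach (series):
R_inner film = 1/(h_i·A) = 1/(25.2×14.2) = 0.002795 K/W
R_softwood = L/(kA) = 0.035/(0.118×14.2) = 0.02089 K/W
R_cellular glass = L/(kA) = 0.07/(0.0496×14.2) = 0.09939 K/W
R_total = 0.1231 K/W;  Q = ΔT/R_total = 19/0.1231 = 154.4 W
T_interface = T_inner − Q·ΣR(inner→interface) = 291 − 154×0.02368

T ≈ 287 K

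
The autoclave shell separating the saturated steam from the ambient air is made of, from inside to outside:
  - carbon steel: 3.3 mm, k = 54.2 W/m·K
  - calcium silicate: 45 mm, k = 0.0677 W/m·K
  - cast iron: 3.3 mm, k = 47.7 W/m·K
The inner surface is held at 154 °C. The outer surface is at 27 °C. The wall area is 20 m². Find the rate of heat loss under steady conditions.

Treating each layer as a thermal resistance in series:
R_carbon steel = L/(kA) = 0.0033/(54.2×20) = 3.044×10^-6 K/W
R_calcium silicate = L/(kA) = 0.045/(0.0677×20) = 0.03323 K/W
R_cast iron = L/(kA) = 0.0033/(47.7×20) = 3.459×10^-6 K/W
R_total = 0.03324 K/W
Q = ΔT / R_total = 127 / 0.03324

Q ≈ 3820 W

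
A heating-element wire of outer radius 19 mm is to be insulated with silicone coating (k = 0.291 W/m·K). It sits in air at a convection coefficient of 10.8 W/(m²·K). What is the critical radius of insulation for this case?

r_cr ≈ 26.9 mm

For a cylinder r_cr = k/h = 0.291/10.8
r_cr = 26.9 mm; since the bare radius (19 mm) is below r_cr, adding a thin layer of insulation will *increase* heat loss.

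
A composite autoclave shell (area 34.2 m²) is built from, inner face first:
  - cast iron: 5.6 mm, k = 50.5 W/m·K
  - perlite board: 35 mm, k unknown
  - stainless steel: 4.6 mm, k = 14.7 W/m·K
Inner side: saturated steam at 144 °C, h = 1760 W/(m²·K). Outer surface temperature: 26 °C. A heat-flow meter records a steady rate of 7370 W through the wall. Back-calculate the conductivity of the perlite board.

Using the resistance-network approach (series):
R_inner film = 1/(h_i·A) = 1/(1760×34.2) = 1.661×10^-5 K/W
R_cast iron = L/(kA) = 0.0056/(50.5×34.2) = 3.242×10^-6 K/W
R_stainless steel = L/(kA) = 0.0046/(14.7×34.2) = 9.15×10^-6 K/W
Sum of known resistances R_other = 2.901×10^-5 K/W
Total R = ΔT/Q = 118/7370 = 0.01601 K/W
R_perlite board = R_total − R_other = 0.01598 K/W
k = L/(R·A) = 0.035/(0.01598×34.2)

k ≈ 0.064 W/(m·K)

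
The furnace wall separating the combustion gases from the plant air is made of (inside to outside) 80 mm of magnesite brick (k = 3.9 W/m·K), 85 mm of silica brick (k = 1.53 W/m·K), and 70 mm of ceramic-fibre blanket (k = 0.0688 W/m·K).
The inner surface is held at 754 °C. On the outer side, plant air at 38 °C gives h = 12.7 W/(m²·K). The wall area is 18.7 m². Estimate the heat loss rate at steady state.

Q ≈ 11400 W

Model the wall as resistances in series:
R_magnesite brick = L/(kA) = 0.08/(3.9×18.7) = 0.001097 K/W
R_silica brick = L/(kA) = 0.085/(1.53×18.7) = 0.002971 K/W
R_ceramic-fibre blanket = L/(kA) = 0.07/(0.0688×18.7) = 0.05441 K/W
R_outer film = 1/(h_o·A) = 1/(12.7×18.7) = 0.004211 K/W
R_total = 0.06269 K/W
Q = ΔT / R_total = 716 / 0.06269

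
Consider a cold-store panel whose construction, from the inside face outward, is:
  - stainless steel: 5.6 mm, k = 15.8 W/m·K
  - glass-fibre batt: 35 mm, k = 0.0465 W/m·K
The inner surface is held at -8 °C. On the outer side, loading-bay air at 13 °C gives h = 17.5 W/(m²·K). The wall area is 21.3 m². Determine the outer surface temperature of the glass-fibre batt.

Model the wall as resistances in series:
R_stainless steel = L/(kA) = 0.0056/(15.8×21.3) = 1.664×10^-5 K/W
R_glass-fibre batt = L/(kA) = 0.035/(0.0465×21.3) = 0.03534 K/W
R_outer film = 1/(h_o·A) = 1/(17.5×21.3) = 0.002683 K/W
R_total = 0.03804 K/W;  Q = ΔT/R_total = 21/0.03804 = 552.1 W
T_interface = T_inner + Q·ΣR(inner→interface) = -8 + 552×0.03535

T ≈ 11.5 °C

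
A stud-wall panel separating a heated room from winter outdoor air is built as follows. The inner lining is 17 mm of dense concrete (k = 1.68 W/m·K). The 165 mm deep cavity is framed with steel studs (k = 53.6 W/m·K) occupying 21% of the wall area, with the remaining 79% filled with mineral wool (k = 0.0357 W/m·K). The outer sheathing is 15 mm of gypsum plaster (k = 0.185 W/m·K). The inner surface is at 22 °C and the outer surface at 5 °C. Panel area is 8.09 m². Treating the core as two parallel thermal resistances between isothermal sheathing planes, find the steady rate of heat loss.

Sheathing layers in series; stud and cavity paths in parallel between them.
R_inner = 0.017/(1.68×8.09) = 0.001251 K/W
R_stud  = 0.165/(53.6×0.21×8.09) = 0.001812 K/W
R_cav   = 0.165/(0.0357×0.79×8.09) = 0.7232 K/W
1/R_core = 1/R_stud + 1/R_cav → R_core = 0.001807 K/W
R_outer = 0.015/(0.185×8.09) = 0.01002 K/W
R_total = 0.01308 K/W
Q = ΔT/R_total = 17/0.01308

Q ≈ 1300 W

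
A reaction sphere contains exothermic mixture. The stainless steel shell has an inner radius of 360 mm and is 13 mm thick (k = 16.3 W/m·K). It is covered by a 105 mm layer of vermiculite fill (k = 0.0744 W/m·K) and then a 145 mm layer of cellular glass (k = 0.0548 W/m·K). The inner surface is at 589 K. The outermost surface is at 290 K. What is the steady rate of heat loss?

Radial (spherical) resistances in series:
R_stainless steel shell = (1/0.36 − 1/0.373)/(4π×16.3) = 4.726×10^-4 K/W
R_vermiculite fill = (1/0.373 − 1/0.478)/(4π×0.0744) = 0.6299 K/W
R_cellular glass = (1/0.478 − 1/0.623)/(4π×0.0548) = 0.7071 K/W
R_total = 1.337 K/W
Q = ΔT/R_total = 299/1.337

Q ≈ 224 W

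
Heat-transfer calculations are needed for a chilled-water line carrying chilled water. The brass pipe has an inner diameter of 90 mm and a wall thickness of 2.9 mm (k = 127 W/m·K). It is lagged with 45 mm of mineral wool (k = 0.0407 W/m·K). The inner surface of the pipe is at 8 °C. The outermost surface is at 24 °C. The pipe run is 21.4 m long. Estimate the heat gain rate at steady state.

Q ≈ 132 W

For a radial system each layer contributes R = ln(r_out/r_in)/(2πkL); films add R = 1/(hA).
R_brass pipe wall = ln(47.9/45)/(2π×127×21.4) = 3.657×10^-6 K/W
R_mineral wool = ln(92.9/47.9)/(2π×0.0407×21.4) = 0.121 K/W
R_total = 0.121 K/W
Q = ΔT/R_total = 16/0.121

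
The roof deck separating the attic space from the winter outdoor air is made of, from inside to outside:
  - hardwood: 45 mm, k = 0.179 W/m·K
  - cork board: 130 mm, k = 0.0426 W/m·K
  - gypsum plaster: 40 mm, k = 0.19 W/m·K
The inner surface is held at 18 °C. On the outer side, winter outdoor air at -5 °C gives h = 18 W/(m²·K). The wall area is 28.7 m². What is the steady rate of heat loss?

Series thermal resistances:
R_hardwood = L/(kA) = 0.045/(0.179×28.7) = 0.008759 K/W
R_cork board = L/(kA) = 0.13/(0.0426×28.7) = 0.1063 K/W
R_gypsum plaster = L/(kA) = 0.04/(0.19×28.7) = 0.007335 K/W
R_outer film = 1/(h_o·A) = 1/(18×28.7) = 0.001936 K/W
R_total = 0.1244 K/W
Q = ΔT / R_total = 23 / 0.1244

Q ≈ 185 W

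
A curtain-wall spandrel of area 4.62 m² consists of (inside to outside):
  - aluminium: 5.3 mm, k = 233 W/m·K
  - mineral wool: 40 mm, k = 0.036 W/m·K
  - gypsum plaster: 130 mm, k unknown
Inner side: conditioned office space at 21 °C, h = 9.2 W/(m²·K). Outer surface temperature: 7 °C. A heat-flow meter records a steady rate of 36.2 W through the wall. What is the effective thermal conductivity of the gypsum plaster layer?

Thermal resistances in series:
R_inner film = 1/(h_i·A) = 1/(9.2×4.62) = 0.02353 K/W
R_aluminium = L/(kA) = 0.0053/(233×4.62) = 4.924×10^-6 K/W
R_mineral wool = L/(kA) = 0.04/(0.036×4.62) = 0.2405 K/W
Sum of known resistances R_other = 0.264 K/W
Total R = ΔT/Q = 14/36.2 = 0.3867 K/W
R_gypsum plaster = R_total − R_other = 0.1227 K/W
k = L/(R·A) = 0.13/(0.1227×4.62)

k ≈ 0.229 W/(m·K)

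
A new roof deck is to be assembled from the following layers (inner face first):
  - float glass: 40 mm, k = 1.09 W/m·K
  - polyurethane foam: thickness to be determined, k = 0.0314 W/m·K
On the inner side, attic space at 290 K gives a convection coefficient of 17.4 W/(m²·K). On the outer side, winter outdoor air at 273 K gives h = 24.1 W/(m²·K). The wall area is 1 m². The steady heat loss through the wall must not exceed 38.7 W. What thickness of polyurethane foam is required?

L ≈ 9.53 mm

Using the resistance-network approach (series):
R_inner film = 1/(h_i·A) = 1/(17.4×1) = 0.05747 K/W
R_float glass = L/(kA) = 0.04/(1.09×1) = 0.0367 K/W
R_outer film = 1/(h_o·A) = 1/(24.1×1) = 0.04149 K/W
Sum of the known resistances R_other = 0.1357 K/W
Required total resistance R_tot = ΔT/Q_allow = 17/38.7 = 0.4393 K/W
R_polyurethane foam = R_tot − R_other = 0.3036 K/W
L = R·k·A = 0.3036×0.0314×1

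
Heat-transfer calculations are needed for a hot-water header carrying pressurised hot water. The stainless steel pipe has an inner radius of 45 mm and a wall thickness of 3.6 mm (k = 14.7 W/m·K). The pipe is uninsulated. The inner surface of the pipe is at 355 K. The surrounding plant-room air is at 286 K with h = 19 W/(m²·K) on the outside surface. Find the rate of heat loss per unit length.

q′ ≈ 398 W/m

Radial resistances (cylindrical: R_cond = ln(r_o/r_i)/(2πkL), R_conv = 1/(h·2πrL)):
R_stainless steel pipe wall = ln(48.6/45)/(2π×14.7×1) = 8.332×10^-4 K/W
R_outer film = 1/(h_o·2πr_oL) = 1/(19×2π×0.0486×1) = 0.1724 K/W
R_total = 0.1732 K/W
Q = ΔT/R_total = 69/0.1732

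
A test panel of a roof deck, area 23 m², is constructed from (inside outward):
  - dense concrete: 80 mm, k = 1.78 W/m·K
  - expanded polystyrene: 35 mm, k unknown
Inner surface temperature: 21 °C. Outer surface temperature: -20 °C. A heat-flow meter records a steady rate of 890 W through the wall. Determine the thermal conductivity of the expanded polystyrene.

Using the resistance-network approach (series):
R_dense concrete = L/(kA) = 0.08/(1.78×23) = 0.001954 K/W
Sum of known resistances R_other = 0.001954 K/W
Total R = ΔT/Q = 41/890 = 0.04607 K/W
R_expanded polystyrene = R_total − R_other = 0.04411 K/W
k = L/(R·A) = 0.035/(0.04411×23)

k ≈ 0.0345 W/(m·K)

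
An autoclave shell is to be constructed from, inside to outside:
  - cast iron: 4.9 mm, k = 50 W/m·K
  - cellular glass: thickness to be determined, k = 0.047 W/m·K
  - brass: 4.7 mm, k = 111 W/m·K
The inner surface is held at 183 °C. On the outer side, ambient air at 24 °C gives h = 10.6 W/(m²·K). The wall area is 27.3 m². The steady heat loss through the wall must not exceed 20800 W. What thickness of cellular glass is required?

Treating each layer as a thermal resistance in series:
R_cast iron = L/(kA) = 0.0049/(50×27.3) = 3.59×10^-6 K/W
R_brass = L/(kA) = 0.0047/(111×27.3) = 1.551×10^-6 K/W
R_outer film = 1/(h_o·A) = 1/(10.6×27.3) = 0.003456 K/W
Sum of the known resistances R_other = 0.003461 K/W
Required total resistance R_tot = ΔT/Q_allow = 159/20800 = 0.007644 K/W
R_cellular glass = R_tot − R_other = 0.004183 K/W
L = R·k·A = 0.004183×0.047×27.3

L ≈ 5.37 mm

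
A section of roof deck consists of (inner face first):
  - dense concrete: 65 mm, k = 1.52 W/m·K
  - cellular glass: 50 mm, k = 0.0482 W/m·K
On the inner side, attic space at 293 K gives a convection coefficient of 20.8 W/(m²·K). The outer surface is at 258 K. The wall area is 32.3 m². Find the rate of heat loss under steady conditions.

Q ≈ 1000 W

Using the resistance-network approach (series):
R_inner film = 1/(h_i·A) = 1/(20.8×32.3) = 0.001488 K/W
R_dense concrete = L/(kA) = 0.065/(1.52×32.3) = 0.001324 K/W
R_cellular glass = L/(kA) = 0.05/(0.0482×32.3) = 0.03212 K/W
R_total = 0.03493 K/W
Q = ΔT / R_total = 35 / 0.03493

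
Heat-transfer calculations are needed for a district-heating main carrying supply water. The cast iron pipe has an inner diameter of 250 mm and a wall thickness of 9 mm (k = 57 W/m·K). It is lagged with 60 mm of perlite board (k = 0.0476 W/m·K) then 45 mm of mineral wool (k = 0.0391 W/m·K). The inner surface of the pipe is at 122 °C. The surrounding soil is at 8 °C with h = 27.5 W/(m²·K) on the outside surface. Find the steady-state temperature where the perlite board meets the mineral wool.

Cylindrical conduction, so R = ln(r₂/r₁)/(2πkL) per layer, in series:
R_cast iron pipe wall = ln(134/125)/(2π×57×1) = 1.941×10^-4 K/W
R_perlite board = ln(194/134)/(2π×0.0476×1) = 1.237 K/W
R_mineral wool = ln(239/194)/(2π×0.0391×1) = 0.8491 K/W
R_outer film = 1/(h_o·2πr_oL) = 1/(27.5×2π×0.239×1) = 0.02422 K/W
R_total = 2.111 K/W
Q = ΔT/R_total = 114/2.111
Q = 54 W/m
T_interface = T_inner − Q·ΣR(inner→interface) = 122 − 54×1.237

T ≈ 55.2 °C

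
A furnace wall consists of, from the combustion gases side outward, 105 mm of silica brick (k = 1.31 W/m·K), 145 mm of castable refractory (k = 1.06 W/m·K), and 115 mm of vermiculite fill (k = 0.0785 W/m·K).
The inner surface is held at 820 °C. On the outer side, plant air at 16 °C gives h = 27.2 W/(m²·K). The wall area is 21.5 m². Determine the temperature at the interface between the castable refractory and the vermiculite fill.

Using the resistance-network approach (series):
R_silica brick = L/(kA) = 0.105/(1.31×21.5) = 0.003728 K/W
R_castable refractory = L/(kA) = 0.145/(1.06×21.5) = 0.006362 K/W
R_vermiculite fill = L/(kA) = 0.115/(0.0785×21.5) = 0.06814 K/W
R_outer film = 1/(h_o·A) = 1/(27.2×21.5) = 0.00171 K/W
R_total = 0.07994 K/W;  Q = ΔT/R_total = 804/0.07994 = 10060 W
T_interface = T_inner − Q·ΣR(inner→interface) = 820 − 10100×0.01009

T ≈ 719 °C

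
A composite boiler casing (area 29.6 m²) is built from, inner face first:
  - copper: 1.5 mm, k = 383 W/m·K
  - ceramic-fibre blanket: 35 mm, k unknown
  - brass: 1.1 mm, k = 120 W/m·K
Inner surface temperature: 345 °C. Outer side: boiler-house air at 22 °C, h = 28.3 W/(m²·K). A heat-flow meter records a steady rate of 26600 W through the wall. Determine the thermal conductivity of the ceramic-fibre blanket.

k ≈ 0.108 W/(m·K)

Series thermal resistances:
R_copper = L/(kA) = 0.0015/(383×29.6) = 1.323×10^-7 K/W
R_brass = L/(kA) = 0.0011/(120×29.6) = 3.097×10^-7 K/W
R_outer film = 1/(h_o·A) = 1/(28.3×29.6) = 0.001194 K/W
Sum of known resistances R_other = 0.001194 K/W
Total R = ΔT/Q = 323/26600 = 0.01214 K/W
R_ceramic-fibre blanket = R_total − R_other = 0.01095 K/W
k = L/(R·A) = 0.035/(0.01095×29.6)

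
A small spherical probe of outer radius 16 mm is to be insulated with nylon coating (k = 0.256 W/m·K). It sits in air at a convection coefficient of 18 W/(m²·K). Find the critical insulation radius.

For a sphere r_cr = 2k/h = 2×0.256/18
r_cr = 28.4 mm; since the bare radius (16 mm) is below r_cr, adding a thin layer of insulation will *increase* heat loss.

r_cr ≈ 28.4 mm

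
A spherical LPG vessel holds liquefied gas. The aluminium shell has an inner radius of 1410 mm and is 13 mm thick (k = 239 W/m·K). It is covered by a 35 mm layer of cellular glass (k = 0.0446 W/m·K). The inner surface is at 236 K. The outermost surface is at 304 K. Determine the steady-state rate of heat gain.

For a spherical shell R = (1/r₁ − 1/r₂)/(4πk); film R = 1/(h·4πr²). In series:
R_aluminium shell = (1/1.41 − 1/1.423)/(4π×239) = 2.157×10^-6 K/W
R_cellular glass = (1/1.423 − 1/1.458)/(4π×0.0446) = 0.0301 K/W
R_total = 0.0301 K/W
Q = ΔT/R_total = 68/0.0301

Q ≈ 2260 W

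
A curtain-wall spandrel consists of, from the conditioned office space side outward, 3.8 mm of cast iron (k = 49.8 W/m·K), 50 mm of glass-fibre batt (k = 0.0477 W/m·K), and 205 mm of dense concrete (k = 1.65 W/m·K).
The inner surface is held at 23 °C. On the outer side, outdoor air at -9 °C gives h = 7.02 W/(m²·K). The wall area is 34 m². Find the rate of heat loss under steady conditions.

Q ≈ 827 W

Series thermal resistances:
R_cast iron = L/(kA) = 0.0038/(49.8×34) = 2.244×10^-6 K/W
R_glass-fibre batt = L/(kA) = 0.05/(0.0477×34) = 0.03083 K/W
R_dense concrete = L/(kA) = 0.205/(1.65×34) = 0.003654 K/W
R_outer film = 1/(h_o·A) = 1/(7.02×34) = 0.00419 K/W
R_total = 0.03868 K/W
Q = ΔT / R_total = 32 / 0.03868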